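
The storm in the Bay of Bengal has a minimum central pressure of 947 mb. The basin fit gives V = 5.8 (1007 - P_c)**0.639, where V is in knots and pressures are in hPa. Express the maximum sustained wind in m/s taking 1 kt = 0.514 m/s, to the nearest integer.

ΔP = 1007 − 947 = 60 mb.
V ≈ 5.8 × 60^0.639 = 5.8 × 13.685 ≈ 79.372 kt.
79.372 × 0.514 ≈ 40.80 m/s → 41 m/s.

41 m/s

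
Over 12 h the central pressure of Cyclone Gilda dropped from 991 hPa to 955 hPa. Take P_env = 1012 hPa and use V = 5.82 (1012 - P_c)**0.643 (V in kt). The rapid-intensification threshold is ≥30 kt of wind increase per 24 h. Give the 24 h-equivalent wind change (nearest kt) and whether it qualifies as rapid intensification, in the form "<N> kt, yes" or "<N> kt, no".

74 kt, yes

V₁: ΔP = 21, V ≈ 5.82 × 21^0.643 ≈ 41.22 kt.
V₂: ΔP = 57, V ≈ 5.82 × 57^0.643 ≈ 78.33 kt.
ΔV over 12 h = 37.11 kt → 24 h equivalent = 37.11 × 24/12 ≈ 74.22 kt.
74 kt ≥ 30 kt ⇒ rapid intensification.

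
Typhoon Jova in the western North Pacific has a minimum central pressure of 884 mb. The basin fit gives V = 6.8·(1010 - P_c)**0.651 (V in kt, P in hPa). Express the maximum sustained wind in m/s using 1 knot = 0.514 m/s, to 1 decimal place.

ΔP = 1010 − 884 = 126 mb.
V ≈ 6.8 × 126^0.651 = 6.8 × 23.299 ≈ 158.435 kt.
158.435 × 0.514 ≈ 81.44 m/s → 81.4 m/s.

81.4 m/s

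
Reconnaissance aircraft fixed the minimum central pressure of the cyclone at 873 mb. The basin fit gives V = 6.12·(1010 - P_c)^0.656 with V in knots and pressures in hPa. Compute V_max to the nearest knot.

154 kt

ΔP = 1010 − 873 = 137 mb.
137^0.656 ≈ 25.217.
V ≈ 6.12 × 25.217 ≈ 154.3 kt.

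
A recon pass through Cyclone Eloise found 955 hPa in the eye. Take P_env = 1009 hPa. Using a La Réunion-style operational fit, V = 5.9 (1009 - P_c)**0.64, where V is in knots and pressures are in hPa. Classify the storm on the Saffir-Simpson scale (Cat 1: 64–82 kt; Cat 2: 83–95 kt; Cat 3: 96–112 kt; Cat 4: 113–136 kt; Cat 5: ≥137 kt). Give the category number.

ΔP = 1009 − 955 = 54 hPa.
V ≈ 5.9 × 54^0.64 = 5.9 × 12.84 ≈ 76 kt.
76 kt falls in the Category 1 band.

1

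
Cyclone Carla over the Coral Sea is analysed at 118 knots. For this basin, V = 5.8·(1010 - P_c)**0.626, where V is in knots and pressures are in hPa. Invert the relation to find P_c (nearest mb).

887 mb

ΔP = (V / 5.8)^(1/0.626) = (118/5.8)^1.597.
118/5.8 = 20.345; 20.345^1.597 ≈ 123.08 mb.
P_c = 1010 − 123.08 = 886.92 ≈ 887 mb.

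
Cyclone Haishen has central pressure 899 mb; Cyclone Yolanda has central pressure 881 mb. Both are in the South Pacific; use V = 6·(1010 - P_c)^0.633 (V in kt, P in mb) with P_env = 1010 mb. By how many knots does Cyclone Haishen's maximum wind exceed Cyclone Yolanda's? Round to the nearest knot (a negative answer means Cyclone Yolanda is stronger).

Cyclone Haishen: ΔP = 111; V ≈ 6 × 111^0.633 ≈ 118.26 kt.
Cyclone Yolanda: ΔP = 129; V ≈ 6 × 129^0.633 ≈ 130.06 kt.
Difference ≈ 118.26 − 130.06 = -11.80 → -12 kt.

-12 kt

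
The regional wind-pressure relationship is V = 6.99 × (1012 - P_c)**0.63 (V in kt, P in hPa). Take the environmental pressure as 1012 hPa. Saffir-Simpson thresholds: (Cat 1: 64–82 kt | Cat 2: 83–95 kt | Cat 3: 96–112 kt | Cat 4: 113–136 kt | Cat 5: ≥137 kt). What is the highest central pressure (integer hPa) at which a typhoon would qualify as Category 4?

Category 4 begins at V = 113 kt.
Required ΔP = (113/6.99)^(1/0.63) = 16.166^1.587 ≈ 82.87 hPa.
P_c ≤ 1012 − 82.87 = 929.13, so the highest integer P_c is 929 hPa.

929 hPa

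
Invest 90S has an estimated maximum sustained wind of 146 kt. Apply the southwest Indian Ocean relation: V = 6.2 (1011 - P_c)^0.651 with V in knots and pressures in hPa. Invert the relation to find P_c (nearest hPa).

883 hPa

ΔP = (V / 6.2)^(1/0.651) = (146/6.2)^1.536.
146/6.2 = 23.548; 23.548^1.536 ≈ 128.08 hPa.
P_c = 1011 − 128.08 = 882.92 ≈ 883 hPa.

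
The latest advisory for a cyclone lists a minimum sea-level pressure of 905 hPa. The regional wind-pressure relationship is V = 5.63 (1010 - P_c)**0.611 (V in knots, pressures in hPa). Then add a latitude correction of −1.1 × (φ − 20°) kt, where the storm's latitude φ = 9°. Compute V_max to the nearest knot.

ΔP = 1010 − 905 = 105 hPa.
105^0.611 ≈ 17.177.
V ≈ 5.63 × 17.177 ≈ 96.7 kt.
Latitude correction: −1.1 × (9 − 20) = 12.1 kt.
Corrected V ≈ 108.8 kt → 109 kt.

109 kt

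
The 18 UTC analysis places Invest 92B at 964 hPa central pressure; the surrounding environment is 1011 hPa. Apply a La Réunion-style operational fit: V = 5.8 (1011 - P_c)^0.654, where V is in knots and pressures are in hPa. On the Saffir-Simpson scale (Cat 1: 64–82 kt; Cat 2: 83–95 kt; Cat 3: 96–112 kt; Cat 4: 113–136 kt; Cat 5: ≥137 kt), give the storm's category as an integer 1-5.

1

ΔP = 1011 − 964 = 47 hPa.
V ≈ 5.8 × 47^0.654 = 5.8 × 12.40 ≈ 72 kt.
72 kt falls in the Category 1 band.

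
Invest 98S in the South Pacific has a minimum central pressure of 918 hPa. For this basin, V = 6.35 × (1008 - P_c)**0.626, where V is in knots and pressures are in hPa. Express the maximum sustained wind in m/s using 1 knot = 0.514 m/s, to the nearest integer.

ΔP = 1008 − 918 = 90 hPa.
V ≈ 6.35 × 90^0.626 = 6.35 × 16.725 ≈ 106.201 kt.
106.201 × 0.514 ≈ 54.59 m/s → 55 m/s.

55 m/s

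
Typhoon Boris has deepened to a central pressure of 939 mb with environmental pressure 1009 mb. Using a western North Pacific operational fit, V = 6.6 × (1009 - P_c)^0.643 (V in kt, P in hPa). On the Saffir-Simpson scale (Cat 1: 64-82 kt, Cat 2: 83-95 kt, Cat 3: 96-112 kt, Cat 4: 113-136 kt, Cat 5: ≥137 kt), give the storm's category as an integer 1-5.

3

ΔP = 1009 − 939 = 70 mb.
V ≈ 6.6 × 70^0.643 = 6.6 × 15.36 ≈ 101 kt.
101 kt falls in the Category 3 band.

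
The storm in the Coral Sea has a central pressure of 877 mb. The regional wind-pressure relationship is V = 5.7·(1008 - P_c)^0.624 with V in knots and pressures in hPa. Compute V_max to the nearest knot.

119 kt

ΔP = 1008 − 877 = 131 mb.
131^0.624 ≈ 20.950.
V ≈ 5.7 × 20.950 ≈ 119.4 kt.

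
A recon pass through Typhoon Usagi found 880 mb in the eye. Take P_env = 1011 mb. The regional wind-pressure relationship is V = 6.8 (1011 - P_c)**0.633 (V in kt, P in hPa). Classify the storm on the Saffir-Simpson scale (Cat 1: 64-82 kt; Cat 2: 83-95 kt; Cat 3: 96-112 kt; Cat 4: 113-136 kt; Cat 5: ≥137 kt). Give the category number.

ΔP = 1011 − 880 = 131 mb.
V ≈ 6.8 × 131^0.633 = 6.8 × 21.89 ≈ 149 kt.
149 kt falls in the Category 5 band.

5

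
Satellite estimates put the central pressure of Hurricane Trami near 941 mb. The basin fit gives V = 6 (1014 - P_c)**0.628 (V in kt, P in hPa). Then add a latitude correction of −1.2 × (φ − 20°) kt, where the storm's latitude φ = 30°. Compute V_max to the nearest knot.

77 kt

ΔP = 1014 − 941 = 73 mb.
73^0.628 ≈ 14.797.
V ≈ 6 × 14.797 ≈ 88.8 kt.
Latitude correction: −1.2 × (30 − 20) = -12 kt.
Corrected V ≈ 76.8 kt → 77 kt.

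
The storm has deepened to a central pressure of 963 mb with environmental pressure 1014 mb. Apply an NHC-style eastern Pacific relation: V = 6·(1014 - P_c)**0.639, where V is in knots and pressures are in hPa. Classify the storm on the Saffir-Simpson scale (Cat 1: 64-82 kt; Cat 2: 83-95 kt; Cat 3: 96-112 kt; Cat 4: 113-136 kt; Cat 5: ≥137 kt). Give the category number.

1

ΔP = 1014 − 963 = 51 mb.
V ≈ 6 × 51^0.639 = 6 × 12.33 ≈ 74 kt.
74 kt falls in the Category 1 band.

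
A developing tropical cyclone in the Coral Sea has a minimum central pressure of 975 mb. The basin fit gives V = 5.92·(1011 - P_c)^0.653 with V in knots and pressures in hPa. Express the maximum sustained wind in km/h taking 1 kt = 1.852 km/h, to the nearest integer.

114 km/h

ΔP = 1011 − 975 = 36 mb.
V ≈ 5.92 × 36^0.653 = 5.92 × 10.382 ≈ 61.459 kt.
61.459 × 1.852 ≈ 113.82 km/h → 114 km/h.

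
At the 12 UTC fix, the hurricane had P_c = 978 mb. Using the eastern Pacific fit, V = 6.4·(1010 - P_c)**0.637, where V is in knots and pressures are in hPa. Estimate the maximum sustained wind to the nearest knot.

58 kt

ΔP = 1010 − 978 = 32 mb.
32^0.637 ≈ 9.095.
V ≈ 6.4 × 9.095 ≈ 58.2 kt.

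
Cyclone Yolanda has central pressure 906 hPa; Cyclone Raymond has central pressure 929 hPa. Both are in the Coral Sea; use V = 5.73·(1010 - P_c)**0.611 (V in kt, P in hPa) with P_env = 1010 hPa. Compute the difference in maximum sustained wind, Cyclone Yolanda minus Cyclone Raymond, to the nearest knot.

Cyclone Yolanda: ΔP = 104; V ≈ 5.73 × 104^0.611 ≈ 97.85 kt.
Cyclone Raymond: ΔP = 81; V ≈ 5.73 × 81^0.611 ≈ 83.99 kt.
Difference ≈ 97.85 − 83.99 = 13.86 → 14 kt.

14 kt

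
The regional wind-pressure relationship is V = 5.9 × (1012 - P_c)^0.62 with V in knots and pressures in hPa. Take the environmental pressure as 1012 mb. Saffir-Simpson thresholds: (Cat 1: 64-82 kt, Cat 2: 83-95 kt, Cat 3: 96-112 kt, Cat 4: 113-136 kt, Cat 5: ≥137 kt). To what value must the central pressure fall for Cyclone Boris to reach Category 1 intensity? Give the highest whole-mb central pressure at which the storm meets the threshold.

Category 1 begins at V = 64 kt.
Required ΔP = (64/5.9)^(1/0.62) = 10.847^1.613 ≈ 46.76 mb.
P_c ≤ 1012 − 46.76 = 965.24, so the highest integer P_c is 965 mb.

965 mb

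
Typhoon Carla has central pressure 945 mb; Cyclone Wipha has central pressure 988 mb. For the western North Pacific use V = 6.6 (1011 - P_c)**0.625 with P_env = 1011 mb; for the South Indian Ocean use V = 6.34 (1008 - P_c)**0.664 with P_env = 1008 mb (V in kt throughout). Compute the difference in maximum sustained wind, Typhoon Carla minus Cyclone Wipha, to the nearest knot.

44 kt

Typhoon Carla: ΔP = 66; V ≈ 6.6 × 66^0.625 ≈ 90.52 kt.
Cyclone Wipha: ΔP = 20; V ≈ 6.34 × 20^0.664 ≈ 46.34 kt.
Difference ≈ 90.52 − 46.34 = 44.18 → 44 kt.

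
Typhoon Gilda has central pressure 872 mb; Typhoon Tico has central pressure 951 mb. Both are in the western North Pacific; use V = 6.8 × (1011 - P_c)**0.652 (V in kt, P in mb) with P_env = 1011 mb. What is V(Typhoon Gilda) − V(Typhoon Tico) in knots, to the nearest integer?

Typhoon Gilda: ΔP = 139; V ≈ 6.8 × 139^0.652 ≈ 169.73 kt.
Typhoon Tico: ΔP = 60; V ≈ 6.8 × 60^0.652 ≈ 98.14 kt.
Difference ≈ 169.73 − 98.14 = 71.59 → 72 kt.

72 kt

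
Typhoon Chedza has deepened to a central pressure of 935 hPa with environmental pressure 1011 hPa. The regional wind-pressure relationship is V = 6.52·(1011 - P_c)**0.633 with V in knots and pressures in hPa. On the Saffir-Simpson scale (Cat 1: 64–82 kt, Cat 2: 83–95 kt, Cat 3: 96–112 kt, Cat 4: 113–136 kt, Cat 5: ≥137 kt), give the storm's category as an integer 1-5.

ΔP = 1011 − 935 = 76 hPa.
V ≈ 6.52 × 76^0.633 = 6.52 × 15.51 ≈ 101 kt.
101 kt falls in the Category 3 band.

3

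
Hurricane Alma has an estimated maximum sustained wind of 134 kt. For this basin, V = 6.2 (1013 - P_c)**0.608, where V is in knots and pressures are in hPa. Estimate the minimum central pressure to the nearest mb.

ΔP = (V / 6.2)^(1/0.608) = (134/6.2)^1.645.
134/6.2 = 21.613; 21.613^1.645 ≈ 156.77 mb.
P_c = 1013 − 156.77 = 856.23 ≈ 856 mb.

856 mb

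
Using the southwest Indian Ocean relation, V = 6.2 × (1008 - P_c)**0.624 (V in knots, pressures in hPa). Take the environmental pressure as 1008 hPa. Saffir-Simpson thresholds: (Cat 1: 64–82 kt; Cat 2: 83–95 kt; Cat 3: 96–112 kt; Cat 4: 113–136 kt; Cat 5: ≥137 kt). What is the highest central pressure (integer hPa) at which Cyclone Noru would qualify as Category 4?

903 hPa

Category 4 begins at V = 113 kt.
Required ΔP = (113/6.2)^(1/0.624) = 18.226^1.603 ≈ 104.79 hPa.
P_c ≤ 1008 − 104.79 = 903.21, so the highest integer P_c is 903 hPa.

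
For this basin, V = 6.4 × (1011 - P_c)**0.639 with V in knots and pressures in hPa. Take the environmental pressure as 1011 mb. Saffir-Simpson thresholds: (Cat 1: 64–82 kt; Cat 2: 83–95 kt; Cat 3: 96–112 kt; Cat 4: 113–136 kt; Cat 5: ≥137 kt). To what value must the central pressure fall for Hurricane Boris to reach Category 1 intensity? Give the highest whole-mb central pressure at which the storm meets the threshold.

Category 1 begins at V = 64 kt.
Required ΔP = (64/6.4)^(1/0.639) = 10.000^1.565 ≈ 36.72 mb.
P_c ≤ 1011 − 36.72 = 974.28, so the highest integer P_c is 974 mb.

974 mb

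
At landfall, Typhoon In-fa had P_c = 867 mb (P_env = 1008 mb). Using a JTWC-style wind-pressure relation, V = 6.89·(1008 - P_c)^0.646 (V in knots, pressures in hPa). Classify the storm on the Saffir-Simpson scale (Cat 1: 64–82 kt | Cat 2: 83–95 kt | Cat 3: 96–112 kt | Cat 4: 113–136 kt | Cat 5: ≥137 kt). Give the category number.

ΔP = 1008 − 867 = 141 mb.
V ≈ 6.89 × 141^0.646 = 6.89 × 24.46 ≈ 169 kt.
169 kt falls in the Category 5 band.

5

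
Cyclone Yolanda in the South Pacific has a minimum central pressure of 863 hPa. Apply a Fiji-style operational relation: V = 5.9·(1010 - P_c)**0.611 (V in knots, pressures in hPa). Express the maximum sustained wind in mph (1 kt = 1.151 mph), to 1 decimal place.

143.3 mph

ΔP = 1010 − 863 = 147 hPa.
V ≈ 5.9 × 147^0.611 = 5.9 × 21.097 ≈ 124.475 kt.
124.475 × 1.151 ≈ 143.27 mph → 143.3 mph.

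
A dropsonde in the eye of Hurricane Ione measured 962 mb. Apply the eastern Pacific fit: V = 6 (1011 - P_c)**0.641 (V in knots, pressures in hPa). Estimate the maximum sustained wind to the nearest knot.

73 kt

ΔP = 1011 − 962 = 49 mb.
49^0.641 ≈ 12.118.
V ≈ 6 × 12.118 ≈ 72.7 kt.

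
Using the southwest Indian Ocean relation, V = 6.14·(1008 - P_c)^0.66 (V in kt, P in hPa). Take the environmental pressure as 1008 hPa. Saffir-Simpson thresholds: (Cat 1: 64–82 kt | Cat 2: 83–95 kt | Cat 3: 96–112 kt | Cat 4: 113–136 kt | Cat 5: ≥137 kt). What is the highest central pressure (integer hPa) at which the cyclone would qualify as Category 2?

956 hPa

Category 2 begins at V = 83 kt.
Required ΔP = (83/6.14)^(1/0.66) = 13.518^1.515 ≈ 51.70 hPa.
P_c ≤ 1008 − 51.70 = 956.30, so the highest integer P_c is 956 hPa.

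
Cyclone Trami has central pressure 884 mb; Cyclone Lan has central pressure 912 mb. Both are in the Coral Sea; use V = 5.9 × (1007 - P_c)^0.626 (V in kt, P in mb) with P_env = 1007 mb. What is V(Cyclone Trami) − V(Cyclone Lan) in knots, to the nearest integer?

Cyclone Trami: ΔP = 123; V ≈ 5.9 × 123^0.626 ≈ 119.99 kt.
Cyclone Lan: ΔP = 95; V ≈ 5.9 × 95^0.626 ≈ 102.07 kt.
Difference ≈ 119.99 − 102.07 = 17.92 → 18 kt.

18 kt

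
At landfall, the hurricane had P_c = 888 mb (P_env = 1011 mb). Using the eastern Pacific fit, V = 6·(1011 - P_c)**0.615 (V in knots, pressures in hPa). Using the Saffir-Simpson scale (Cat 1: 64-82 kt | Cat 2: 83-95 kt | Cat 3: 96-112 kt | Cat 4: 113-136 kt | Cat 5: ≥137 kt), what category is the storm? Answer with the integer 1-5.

ΔP = 1011 − 888 = 123 mb.
V ≈ 6 × 123^0.615 = 6 × 19.29 ≈ 116 kt.
116 kt falls in the Category 4 band.

4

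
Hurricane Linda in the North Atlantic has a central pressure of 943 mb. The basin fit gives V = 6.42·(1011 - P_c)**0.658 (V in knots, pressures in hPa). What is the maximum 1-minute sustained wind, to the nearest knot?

ΔP = 1011 − 943 = 68 mb.
68^0.658 ≈ 16.062.
V ≈ 6.42 × 16.062 ≈ 103.1 kt.

103 kt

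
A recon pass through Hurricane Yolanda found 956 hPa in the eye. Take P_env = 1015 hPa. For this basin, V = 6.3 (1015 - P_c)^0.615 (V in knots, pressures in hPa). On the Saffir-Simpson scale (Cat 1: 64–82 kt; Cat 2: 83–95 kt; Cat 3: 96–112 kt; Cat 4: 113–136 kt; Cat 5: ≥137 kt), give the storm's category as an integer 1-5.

ΔP = 1015 − 956 = 59 hPa.
V ≈ 6.3 × 59^0.615 = 6.3 × 12.28 ≈ 77 kt.
77 kt falls in the Category 1 band.

1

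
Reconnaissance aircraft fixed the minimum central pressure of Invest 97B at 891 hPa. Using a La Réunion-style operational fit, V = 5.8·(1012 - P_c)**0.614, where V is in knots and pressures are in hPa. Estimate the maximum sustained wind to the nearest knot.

110 kt

ΔP = 1012 − 891 = 121 hPa.
121^0.614 ≈ 19.003.
V ≈ 5.8 × 19.003 ≈ 110.2 kt.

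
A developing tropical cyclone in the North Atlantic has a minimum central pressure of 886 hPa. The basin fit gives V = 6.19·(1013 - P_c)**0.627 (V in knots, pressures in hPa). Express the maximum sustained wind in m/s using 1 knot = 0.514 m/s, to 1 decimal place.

ΔP = 1013 − 886 = 127 hPa.
V ≈ 6.19 × 127^0.627 = 6.19 × 20.849 ≈ 129.055 kt.
129.055 × 0.514 ≈ 66.33 m/s → 66.3 m/s.

66.3 m/s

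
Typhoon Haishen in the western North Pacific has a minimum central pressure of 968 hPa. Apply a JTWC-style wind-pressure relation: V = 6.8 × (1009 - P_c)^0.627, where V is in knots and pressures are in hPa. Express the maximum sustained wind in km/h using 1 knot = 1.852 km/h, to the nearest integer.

ΔP = 1009 − 968 = 41 hPa.
V ≈ 6.8 × 41^0.627 = 6.8 × 10.262 ≈ 69.779 kt.
69.779 × 1.852 ≈ 129.23 km/h → 129 km/h.

129 km/h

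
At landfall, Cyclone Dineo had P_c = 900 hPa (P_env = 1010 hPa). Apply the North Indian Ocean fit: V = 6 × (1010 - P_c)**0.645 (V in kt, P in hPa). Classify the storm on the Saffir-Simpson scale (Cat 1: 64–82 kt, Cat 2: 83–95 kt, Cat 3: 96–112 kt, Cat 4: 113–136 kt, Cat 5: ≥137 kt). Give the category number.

ΔP = 1010 − 900 = 110 hPa.
V ≈ 6 × 110^0.645 = 6 × 20.73 ≈ 124 kt.
124 kt falls in the Category 4 band.

4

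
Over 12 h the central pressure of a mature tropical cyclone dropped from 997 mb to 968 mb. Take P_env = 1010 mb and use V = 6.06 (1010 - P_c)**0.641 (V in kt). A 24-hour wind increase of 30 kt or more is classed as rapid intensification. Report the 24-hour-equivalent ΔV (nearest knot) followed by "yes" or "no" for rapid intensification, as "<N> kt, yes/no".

V₁: ΔP = 13, V ≈ 6.06 × 13^0.641 ≈ 31.37 kt.
V₂: ΔP = 42, V ≈ 6.06 × 42^0.641 ≈ 66.52 kt.
ΔV over 12 h = 35.15 kt → 24 h equivalent = 35.15 × 24/12 ≈ 70.30 kt.
70 kt ≥ 30 kt ⇒ rapid intensification.

70 kt, yes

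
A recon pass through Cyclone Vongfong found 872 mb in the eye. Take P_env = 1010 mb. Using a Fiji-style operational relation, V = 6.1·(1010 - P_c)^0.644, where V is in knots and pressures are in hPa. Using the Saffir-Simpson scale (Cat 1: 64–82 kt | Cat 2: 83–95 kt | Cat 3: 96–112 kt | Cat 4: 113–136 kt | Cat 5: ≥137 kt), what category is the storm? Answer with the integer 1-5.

5

ΔP = 1010 − 872 = 138 mb.
V ≈ 6.1 × 138^0.644 = 6.1 × 23.88 ≈ 146 kt.
146 kt falls in the Category 5 band.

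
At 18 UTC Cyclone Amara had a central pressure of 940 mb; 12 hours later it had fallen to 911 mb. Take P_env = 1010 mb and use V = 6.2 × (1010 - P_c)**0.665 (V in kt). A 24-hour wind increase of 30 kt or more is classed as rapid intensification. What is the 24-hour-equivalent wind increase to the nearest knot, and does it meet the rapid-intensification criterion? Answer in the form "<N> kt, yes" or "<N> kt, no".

54 kt, yes

V₁: ΔP = 70, V ≈ 6.2 × 70^0.665 ≈ 104.56 kt.
V₂: ΔP = 99, V ≈ 6.2 × 99^0.665 ≈ 131.67 kt.
ΔV over 12 h = 27.11 kt → 24 h equivalent = 27.11 × 24/12 ≈ 54.22 kt.
54 kt ≥ 30 kt ⇒ rapid intensification.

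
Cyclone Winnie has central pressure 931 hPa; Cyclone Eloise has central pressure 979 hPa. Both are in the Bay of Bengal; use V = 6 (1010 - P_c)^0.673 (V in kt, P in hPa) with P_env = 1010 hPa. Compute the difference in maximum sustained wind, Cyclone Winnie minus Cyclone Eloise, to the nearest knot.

53 kt

Cyclone Winnie: ΔP = 79; V ≈ 6 × 79^0.673 ≈ 113.57 kt.
Cyclone Eloise: ΔP = 31; V ≈ 6 × 31^0.673 ≈ 60.51 kt.
Difference ≈ 113.57 − 60.51 = 53.06 → 53 kt.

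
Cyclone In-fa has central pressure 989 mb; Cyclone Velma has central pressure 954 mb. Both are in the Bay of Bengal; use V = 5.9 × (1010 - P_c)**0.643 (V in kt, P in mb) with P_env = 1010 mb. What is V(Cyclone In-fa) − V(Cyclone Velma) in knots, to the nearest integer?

Cyclone In-fa: ΔP = 21; V ≈ 5.9 × 21^0.643 ≈ 41.79 kt.
Cyclone Velma: ΔP = 56; V ≈ 5.9 × 56^0.643 ≈ 78.51 kt.
Difference ≈ 41.79 − 78.51 = -36.72 → -37 kt.

-37 kt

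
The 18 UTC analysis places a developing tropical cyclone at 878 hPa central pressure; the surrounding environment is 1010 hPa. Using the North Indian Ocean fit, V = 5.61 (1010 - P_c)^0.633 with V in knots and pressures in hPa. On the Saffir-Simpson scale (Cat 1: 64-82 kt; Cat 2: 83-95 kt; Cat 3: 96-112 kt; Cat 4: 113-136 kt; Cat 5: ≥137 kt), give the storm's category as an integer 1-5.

ΔP = 1010 − 878 = 132 hPa.
V ≈ 5.61 × 132^0.633 = 5.61 × 21.99 ≈ 123 kt.
123 kt falls in the Category 4 band.

4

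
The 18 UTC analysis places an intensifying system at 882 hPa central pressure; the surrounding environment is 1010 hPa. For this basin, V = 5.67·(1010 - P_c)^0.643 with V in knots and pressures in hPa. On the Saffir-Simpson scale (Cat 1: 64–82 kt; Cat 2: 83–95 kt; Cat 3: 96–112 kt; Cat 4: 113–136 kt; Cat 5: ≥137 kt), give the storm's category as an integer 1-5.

ΔP = 1010 − 882 = 128 hPa.
V ≈ 5.67 × 128^0.643 = 5.67 × 22.64 ≈ 128 kt.
128 kt falls in the Category 4 band.

4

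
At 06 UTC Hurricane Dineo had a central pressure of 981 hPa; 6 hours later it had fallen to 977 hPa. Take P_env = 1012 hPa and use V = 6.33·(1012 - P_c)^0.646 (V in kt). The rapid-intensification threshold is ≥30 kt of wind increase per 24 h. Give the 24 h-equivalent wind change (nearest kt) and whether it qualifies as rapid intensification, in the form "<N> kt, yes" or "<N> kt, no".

V₁: ΔP = 31, V ≈ 6.33 × 31^0.646 ≈ 58.19 kt.
V₂: ΔP = 35, V ≈ 6.33 × 35^0.646 ≈ 62.93 kt.
ΔV over 6 h = 4.74 kt → 24 h equivalent = 4.74 × 24/6 ≈ 18.96 kt.
19 kt < 30 kt ⇒ not rapid intensification.

19 kt, no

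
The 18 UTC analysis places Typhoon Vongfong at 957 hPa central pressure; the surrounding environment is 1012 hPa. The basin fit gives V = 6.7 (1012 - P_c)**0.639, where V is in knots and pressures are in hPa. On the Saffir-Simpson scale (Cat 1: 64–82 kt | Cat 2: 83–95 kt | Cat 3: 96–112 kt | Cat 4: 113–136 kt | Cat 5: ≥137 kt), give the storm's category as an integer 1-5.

ΔP = 1012 − 957 = 55 hPa.
V ≈ 6.7 × 55^0.639 = 6.7 × 12.94 ≈ 87 kt.
87 kt falls in the Category 2 band.

2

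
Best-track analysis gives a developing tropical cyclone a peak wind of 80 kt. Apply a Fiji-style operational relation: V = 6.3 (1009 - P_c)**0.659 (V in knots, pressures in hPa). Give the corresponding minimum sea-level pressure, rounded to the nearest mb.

ΔP = (V / 6.3)^(1/0.659) = (80/6.3)^1.517.
80/6.3 = 12.698; 12.698^1.517 ≈ 47.30 mb.
P_c = 1009 − 47.30 = 961.70 ≈ 962 mb.

962 mb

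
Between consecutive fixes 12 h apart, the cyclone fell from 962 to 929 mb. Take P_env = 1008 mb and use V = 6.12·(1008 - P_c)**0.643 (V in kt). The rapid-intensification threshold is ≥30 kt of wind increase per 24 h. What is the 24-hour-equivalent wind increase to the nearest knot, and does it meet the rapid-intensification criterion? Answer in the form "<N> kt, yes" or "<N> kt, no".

60 kt, yes

V₁: ΔP = 46, V ≈ 6.12 × 46^0.643 ≈ 71.76 kt.
V₂: ΔP = 79, V ≈ 6.12 × 79^0.643 ≈ 101.61 kt.
ΔV over 12 h = 29.85 kt → 24 h equivalent = 29.85 × 24/12 ≈ 59.70 kt.
60 kt ≥ 30 kt ⇒ rapid intensification.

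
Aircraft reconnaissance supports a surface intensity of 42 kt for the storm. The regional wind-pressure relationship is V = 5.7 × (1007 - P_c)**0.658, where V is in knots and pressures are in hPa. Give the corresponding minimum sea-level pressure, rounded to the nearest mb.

ΔP = (V / 5.7)^(1/0.658) = (42/5.7)^1.520.
42/5.7 = 7.368; 7.368^1.520 ≈ 20.81 mb.
P_c = 1007 − 20.81 = 986.19 ≈ 986 mb.

986 mb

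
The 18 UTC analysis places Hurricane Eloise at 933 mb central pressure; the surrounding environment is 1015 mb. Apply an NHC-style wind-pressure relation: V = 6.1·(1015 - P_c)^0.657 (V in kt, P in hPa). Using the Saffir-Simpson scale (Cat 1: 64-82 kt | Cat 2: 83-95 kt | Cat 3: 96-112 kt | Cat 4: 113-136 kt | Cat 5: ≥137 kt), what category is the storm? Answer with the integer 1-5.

ΔP = 1015 − 933 = 82 mb.
V ≈ 6.1 × 82^0.657 = 6.1 × 18.09 ≈ 110 kt.
110 kt falls in the Category 3 band.

3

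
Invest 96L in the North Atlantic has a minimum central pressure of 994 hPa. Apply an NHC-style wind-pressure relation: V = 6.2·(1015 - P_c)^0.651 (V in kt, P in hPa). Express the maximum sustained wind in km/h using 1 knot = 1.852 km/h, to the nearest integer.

83 km/h

ΔP = 1015 − 994 = 21 hPa.
V ≈ 6.2 × 21^0.651 = 6.2 × 7.257 ≈ 44.994 kt.
44.994 × 1.852 ≈ 83.33 km/h → 83 km/h.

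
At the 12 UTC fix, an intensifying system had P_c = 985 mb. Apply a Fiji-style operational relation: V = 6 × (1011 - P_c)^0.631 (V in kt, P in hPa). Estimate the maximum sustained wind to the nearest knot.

ΔP = 1011 − 985 = 26 mb.
26^0.631 ≈ 7.814.
V ≈ 6 × 7.814 ≈ 46.9 kt.

47 kt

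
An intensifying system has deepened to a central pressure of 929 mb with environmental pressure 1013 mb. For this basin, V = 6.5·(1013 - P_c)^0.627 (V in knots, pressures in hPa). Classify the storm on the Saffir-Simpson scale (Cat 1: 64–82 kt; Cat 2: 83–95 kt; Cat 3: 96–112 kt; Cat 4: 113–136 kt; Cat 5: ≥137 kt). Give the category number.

ΔP = 1013 − 929 = 84 mb.
V ≈ 6.5 × 84^0.627 = 6.5 × 16.09 ≈ 105 kt.
105 kt falls in the Category 3 band.

3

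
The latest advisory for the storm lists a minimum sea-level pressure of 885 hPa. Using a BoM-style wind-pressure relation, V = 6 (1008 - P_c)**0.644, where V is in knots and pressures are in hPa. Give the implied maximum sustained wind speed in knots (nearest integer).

ΔP = 1008 − 885 = 123 hPa.
123^0.644 ≈ 22.177.
V ≈ 6 × 22.177 ≈ 133.1 kt.

133 kt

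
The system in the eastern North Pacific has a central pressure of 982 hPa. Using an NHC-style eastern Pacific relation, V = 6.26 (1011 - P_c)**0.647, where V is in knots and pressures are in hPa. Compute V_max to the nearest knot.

ΔP = 1011 − 982 = 29 hPa.
29^0.647 ≈ 8.834.
V ≈ 6.26 × 8.834 ≈ 55.3 kt.

55 kt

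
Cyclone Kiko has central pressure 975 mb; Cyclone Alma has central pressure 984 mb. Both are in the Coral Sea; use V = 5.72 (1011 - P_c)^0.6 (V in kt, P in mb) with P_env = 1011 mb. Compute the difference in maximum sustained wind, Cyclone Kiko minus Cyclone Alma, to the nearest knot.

8 kt

Cyclone Kiko: ΔP = 36; V ≈ 5.72 × 36^0.6 ≈ 49.11 kt.
Cyclone Alma: ΔP = 27; V ≈ 5.72 × 27^0.6 ≈ 41.33 kt.
Difference ≈ 49.11 − 41.33 = 7.78 → 8 kt.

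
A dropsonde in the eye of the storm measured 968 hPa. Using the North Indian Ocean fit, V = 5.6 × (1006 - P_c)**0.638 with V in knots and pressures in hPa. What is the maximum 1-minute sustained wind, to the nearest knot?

ΔP = 1006 − 968 = 38 hPa.
38^0.638 ≈ 10.184.
V ≈ 5.6 × 10.184 ≈ 57.0 kt.

57 kt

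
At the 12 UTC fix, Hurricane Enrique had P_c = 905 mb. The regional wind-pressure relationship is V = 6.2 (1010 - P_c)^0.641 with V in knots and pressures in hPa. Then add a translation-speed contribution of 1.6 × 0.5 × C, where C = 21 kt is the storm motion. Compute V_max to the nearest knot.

ΔP = 1010 − 905 = 105 mb.
105^0.641 ≈ 19.751.
V ≈ 6.2 × 19.751 ≈ 122.5 kt.
Translation term: 1.6 × 0.5 × 21 = 16.8 kt.
Corrected V ≈ 139.3 kt → 139 kt.

139 kt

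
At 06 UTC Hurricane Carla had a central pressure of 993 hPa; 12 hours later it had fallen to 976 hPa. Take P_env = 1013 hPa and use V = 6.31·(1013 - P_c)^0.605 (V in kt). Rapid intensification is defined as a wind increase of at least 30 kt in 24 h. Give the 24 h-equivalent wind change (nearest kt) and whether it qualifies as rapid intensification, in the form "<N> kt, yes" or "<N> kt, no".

V₁: ΔP = 20, V ≈ 6.31 × 20^0.605 ≈ 38.65 kt.
V₂: ΔP = 37, V ≈ 6.31 × 37^0.605 ≈ 56.08 kt.
ΔV over 12 h = 17.43 kt → 24 h equivalent = 17.43 × 24/12 ≈ 34.86 kt.
35 kt ≥ 30 kt ⇒ rapid intensification.

35 kt, yes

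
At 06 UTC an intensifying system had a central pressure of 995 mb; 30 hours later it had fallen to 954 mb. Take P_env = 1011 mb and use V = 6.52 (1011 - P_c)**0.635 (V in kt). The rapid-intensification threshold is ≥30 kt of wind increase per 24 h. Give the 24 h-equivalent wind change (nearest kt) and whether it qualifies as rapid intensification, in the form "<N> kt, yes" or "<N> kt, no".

38 kt, yes

V₁: ΔP = 16, V ≈ 6.52 × 16^0.635 ≈ 37.92 kt.
V₂: ΔP = 57, V ≈ 6.52 × 57^0.635 ≈ 84.96 kt.
ΔV over 30 h = 47.04 kt → 24 h equivalent = 47.04 × 24/30 ≈ 37.63 kt.
38 kt ≥ 30 kt ⇒ rapid intensification.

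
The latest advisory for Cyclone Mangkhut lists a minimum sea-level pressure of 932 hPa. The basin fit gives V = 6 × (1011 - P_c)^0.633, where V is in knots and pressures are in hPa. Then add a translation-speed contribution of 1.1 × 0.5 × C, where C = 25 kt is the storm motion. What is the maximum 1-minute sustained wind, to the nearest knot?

109 kt

ΔP = 1011 − 932 = 79 hPa.
79^0.633 ≈ 15.893.
V ≈ 6 × 15.893 ≈ 95.4 kt.
Translation term: 1.1 × 0.5 × 25 = 13.75 kt.
Corrected V ≈ 109.15 kt → 109 kt.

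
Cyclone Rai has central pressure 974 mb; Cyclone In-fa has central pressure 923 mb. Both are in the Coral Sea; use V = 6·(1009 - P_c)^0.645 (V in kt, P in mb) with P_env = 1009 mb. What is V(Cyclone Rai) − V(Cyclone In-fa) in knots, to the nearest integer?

Cyclone Rai: ΔP = 35; V ≈ 6 × 35^0.645 ≈ 59.44 kt.
Cyclone In-fa: ΔP = 86; V ≈ 6 × 86^0.645 ≈ 106.15 kt.
Difference ≈ 59.44 − 106.15 = -46.71 → -47 kt.

-47 kt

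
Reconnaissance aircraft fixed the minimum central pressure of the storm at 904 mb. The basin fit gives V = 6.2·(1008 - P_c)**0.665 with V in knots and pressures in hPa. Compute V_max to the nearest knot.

ΔP = 1008 − 904 = 104 mb.
104^0.665 ≈ 21.945.
V ≈ 6.2 × 21.945 ≈ 136.1 kt.

136 kt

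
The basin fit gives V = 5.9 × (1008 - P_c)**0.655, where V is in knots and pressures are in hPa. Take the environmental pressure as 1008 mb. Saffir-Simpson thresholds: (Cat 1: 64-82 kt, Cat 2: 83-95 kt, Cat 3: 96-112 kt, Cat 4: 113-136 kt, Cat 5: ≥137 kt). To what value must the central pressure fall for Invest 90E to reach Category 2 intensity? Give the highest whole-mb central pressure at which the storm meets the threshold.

Category 2 begins at V = 83 kt.
Required ΔP = (83/5.9)^(1/0.655) = 14.068^1.527 ≈ 56.63 mb.
P_c ≤ 1008 − 56.63 = 951.37, so the highest integer P_c is 951 mb.

951 mb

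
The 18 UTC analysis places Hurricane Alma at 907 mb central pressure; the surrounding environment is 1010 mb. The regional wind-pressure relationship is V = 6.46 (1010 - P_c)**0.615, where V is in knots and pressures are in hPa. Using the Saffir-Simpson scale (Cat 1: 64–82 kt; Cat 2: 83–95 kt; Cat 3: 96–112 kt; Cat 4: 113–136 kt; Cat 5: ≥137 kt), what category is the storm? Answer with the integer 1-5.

ΔP = 1010 − 907 = 103 mb.
V ≈ 6.46 × 103^0.615 = 6.46 × 17.29 ≈ 112 kt.
112 kt falls in the Category 3 band.

3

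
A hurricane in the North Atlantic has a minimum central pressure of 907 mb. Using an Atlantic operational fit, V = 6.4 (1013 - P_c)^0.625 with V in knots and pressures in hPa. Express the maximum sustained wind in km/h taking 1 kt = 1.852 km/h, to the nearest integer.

219 km/h

ΔP = 1013 − 907 = 106 mb.
V ≈ 6.4 × 106^0.625 = 6.4 × 18.442 ≈ 118.031 kt.
118.031 × 1.852 ≈ 218.59 km/h → 219 km/h.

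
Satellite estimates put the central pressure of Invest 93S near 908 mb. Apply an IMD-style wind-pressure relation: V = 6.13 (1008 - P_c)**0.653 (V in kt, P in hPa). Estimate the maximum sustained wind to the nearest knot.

ΔP = 1008 − 908 = 100 mb.
100^0.653 ≈ 20.230.
V ≈ 6.13 × 20.230 ≈ 124.0 kt.

124 kt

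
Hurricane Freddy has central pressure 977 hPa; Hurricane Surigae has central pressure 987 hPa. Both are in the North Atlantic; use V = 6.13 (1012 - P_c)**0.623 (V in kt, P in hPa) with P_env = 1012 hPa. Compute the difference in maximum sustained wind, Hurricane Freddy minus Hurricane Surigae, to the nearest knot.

11 kt

Hurricane Freddy: ΔP = 35; V ≈ 6.13 × 35^0.623 ≈ 56.16 kt.
Hurricane Surigae: ΔP = 25; V ≈ 6.13 × 25^0.623 ≈ 45.54 kt.
Difference ≈ 56.16 − 45.54 = 10.62 → 11 kt.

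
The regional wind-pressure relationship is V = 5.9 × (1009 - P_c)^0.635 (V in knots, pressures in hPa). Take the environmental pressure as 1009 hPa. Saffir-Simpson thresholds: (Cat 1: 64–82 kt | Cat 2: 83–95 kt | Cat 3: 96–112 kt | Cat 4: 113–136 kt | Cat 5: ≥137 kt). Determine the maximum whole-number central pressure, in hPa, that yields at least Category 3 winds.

Category 3 begins at V = 96 kt.
Required ΔP = (96/5.9)^(1/0.635) = 16.271^1.575 ≈ 80.86 hPa.
P_c ≤ 1009 − 80.86 = 928.14, so the highest integer P_c is 928 hPa.

928 hPa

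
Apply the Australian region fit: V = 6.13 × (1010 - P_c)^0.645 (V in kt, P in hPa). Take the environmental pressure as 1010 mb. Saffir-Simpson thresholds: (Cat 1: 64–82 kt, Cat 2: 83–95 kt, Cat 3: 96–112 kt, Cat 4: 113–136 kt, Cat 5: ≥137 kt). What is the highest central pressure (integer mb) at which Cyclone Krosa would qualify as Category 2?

Category 2 begins at V = 83 kt.
Required ΔP = (83/6.13)^(1/0.645) = 13.540^1.550 ≈ 56.81 mb.
P_c ≤ 1010 − 56.81 = 953.19, so the highest integer P_c is 953 mb.

953 mb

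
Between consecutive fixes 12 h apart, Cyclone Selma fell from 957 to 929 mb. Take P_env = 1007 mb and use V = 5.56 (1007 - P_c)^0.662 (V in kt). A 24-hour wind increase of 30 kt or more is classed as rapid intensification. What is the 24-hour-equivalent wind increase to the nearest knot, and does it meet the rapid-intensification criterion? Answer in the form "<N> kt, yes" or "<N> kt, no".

51 kt, yes

V₁: ΔP = 50, V ≈ 5.56 × 50^0.662 ≈ 74.10 kt.
V₂: ΔP = 78, V ≈ 5.56 × 78^0.662 ≈ 99.46 kt.
ΔV over 12 h = 25.36 kt → 24 h equivalent = 25.36 × 24/12 ≈ 50.72 kt.
51 kt ≥ 30 kt ⇒ rapid intensification.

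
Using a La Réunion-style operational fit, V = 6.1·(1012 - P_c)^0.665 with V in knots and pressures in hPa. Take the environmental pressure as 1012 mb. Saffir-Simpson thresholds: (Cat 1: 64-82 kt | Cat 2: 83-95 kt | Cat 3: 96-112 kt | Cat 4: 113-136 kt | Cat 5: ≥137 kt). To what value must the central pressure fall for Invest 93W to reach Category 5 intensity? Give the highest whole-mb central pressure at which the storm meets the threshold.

904 mb

Category 5 begins at V = 137 kt.
Required ΔP = (137/6.1)^(1/0.665) = 22.459^1.504 ≈ 107.69 mb.
P_c ≤ 1012 − 107.69 = 904.31, so the highest integer P_c is 904 mb.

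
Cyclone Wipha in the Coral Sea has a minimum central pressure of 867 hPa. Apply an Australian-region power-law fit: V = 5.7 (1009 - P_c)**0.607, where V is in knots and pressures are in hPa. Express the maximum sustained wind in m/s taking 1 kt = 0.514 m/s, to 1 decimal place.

ΔP = 1009 − 867 = 142 hPa.
V ≈ 5.7 × 142^0.607 = 5.7 × 20.251 ≈ 115.429 kt.
115.429 × 0.514 ≈ 59.33 m/s → 59.3 m/s.

59.3 m/s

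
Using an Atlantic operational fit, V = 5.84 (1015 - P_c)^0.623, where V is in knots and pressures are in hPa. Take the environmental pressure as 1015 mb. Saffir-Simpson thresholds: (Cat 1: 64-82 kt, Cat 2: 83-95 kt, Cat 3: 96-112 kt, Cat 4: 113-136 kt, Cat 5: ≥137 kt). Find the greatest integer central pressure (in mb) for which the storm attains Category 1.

968 mb

Category 1 begins at V = 64 kt.
Required ΔP = (64/5.84)^(1/0.623) = 10.959^1.605 ≈ 46.66 mb.
P_c ≤ 1015 − 46.66 = 968.34, so the highest integer P_c is 968 mb.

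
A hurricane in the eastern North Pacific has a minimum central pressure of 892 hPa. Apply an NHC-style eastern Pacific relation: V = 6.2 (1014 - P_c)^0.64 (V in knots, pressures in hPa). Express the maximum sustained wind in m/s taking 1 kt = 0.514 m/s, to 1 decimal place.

ΔP = 1014 − 892 = 122 hPa.
V ≈ 6.2 × 122^0.64 = 6.2 × 21.641 ≈ 134.172 kt.
134.172 × 0.514 ≈ 68.96 m/s → 69.0 m/s.

69.0 m/s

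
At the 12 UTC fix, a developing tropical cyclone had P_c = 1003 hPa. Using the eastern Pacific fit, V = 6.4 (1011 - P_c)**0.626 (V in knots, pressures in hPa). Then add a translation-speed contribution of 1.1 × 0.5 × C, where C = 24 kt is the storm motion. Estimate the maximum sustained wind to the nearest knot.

37 kt

ΔP = 1011 − 1003 = 8 hPa.
8^0.626 ≈ 3.676.
V ≈ 6.4 × 3.676 ≈ 23.5 kt.
Translation term: 1.1 × 0.5 × 24 = 13.2 kt.
Corrected V ≈ 36.7 kt → 37 kt.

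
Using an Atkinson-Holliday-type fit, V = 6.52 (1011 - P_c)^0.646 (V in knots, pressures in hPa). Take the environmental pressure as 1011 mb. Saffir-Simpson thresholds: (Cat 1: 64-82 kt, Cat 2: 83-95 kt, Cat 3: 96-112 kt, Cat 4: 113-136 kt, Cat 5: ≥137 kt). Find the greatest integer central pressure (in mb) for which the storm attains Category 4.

Category 4 begins at V = 113 kt.
Required ΔP = (113/6.52)^(1/0.646) = 17.331^1.548 ≈ 82.74 mb.
P_c ≤ 1011 − 82.74 = 928.26, so the highest integer P_c is 928 mb.

928 mb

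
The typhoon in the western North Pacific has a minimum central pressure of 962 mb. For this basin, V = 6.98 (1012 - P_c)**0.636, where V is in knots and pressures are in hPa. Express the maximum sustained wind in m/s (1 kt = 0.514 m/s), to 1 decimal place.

43.2 m/s

ΔP = 1012 − 962 = 50 mb.
V ≈ 6.98 × 50^0.636 = 6.98 × 12.038 ≈ 84.023 kt.
84.023 × 0.514 ≈ 43.19 m/s → 43.2 m/s.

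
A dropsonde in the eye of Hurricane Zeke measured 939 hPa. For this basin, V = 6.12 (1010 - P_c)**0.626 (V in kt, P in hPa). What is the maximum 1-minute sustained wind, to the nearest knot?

88 kt

ΔP = 1010 − 939 = 71 hPa.
71^0.626 ≈ 14.417.
V ≈ 6.12 × 14.417 ≈ 88.2 kt.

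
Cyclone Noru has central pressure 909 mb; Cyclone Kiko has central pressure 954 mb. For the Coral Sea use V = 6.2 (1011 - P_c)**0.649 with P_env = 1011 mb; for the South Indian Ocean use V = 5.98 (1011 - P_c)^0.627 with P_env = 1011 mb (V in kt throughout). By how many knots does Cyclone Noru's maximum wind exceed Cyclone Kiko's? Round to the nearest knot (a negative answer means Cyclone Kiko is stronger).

Cyclone Noru: ΔP = 102; V ≈ 6.2 × 102^0.649 ≈ 124.73 kt.
Cyclone Kiko: ΔP = 57; V ≈ 5.98 × 57^0.627 ≈ 75.45 kt.
Difference ≈ 124.73 − 75.45 = 49.28 → 49 kt.

49 kt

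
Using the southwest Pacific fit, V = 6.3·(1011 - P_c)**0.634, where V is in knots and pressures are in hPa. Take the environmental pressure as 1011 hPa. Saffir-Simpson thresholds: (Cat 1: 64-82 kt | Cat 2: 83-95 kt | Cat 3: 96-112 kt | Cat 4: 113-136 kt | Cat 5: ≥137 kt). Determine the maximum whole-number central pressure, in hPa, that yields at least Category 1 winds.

Category 1 begins at V = 64 kt.
Required ΔP = (64/6.3)^(1/0.634) = 10.159^1.577 ≈ 38.73 hPa.
P_c ≤ 1011 − 38.73 = 972.27, so the highest integer P_c is 972 hPa.

972 hPa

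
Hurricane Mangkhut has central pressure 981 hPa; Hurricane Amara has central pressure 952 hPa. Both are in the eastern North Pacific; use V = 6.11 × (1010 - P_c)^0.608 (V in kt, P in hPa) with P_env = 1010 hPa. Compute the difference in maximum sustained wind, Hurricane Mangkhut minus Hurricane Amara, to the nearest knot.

Hurricane Mangkhut: ΔP = 29; V ≈ 6.11 × 29^0.608 ≈ 47.33 kt.
Hurricane Amara: ΔP = 58; V ≈ 6.11 × 58^0.608 ≈ 72.14 kt.
Difference ≈ 47.33 − 72.14 = -24.81 → -25 kt.

-25 kt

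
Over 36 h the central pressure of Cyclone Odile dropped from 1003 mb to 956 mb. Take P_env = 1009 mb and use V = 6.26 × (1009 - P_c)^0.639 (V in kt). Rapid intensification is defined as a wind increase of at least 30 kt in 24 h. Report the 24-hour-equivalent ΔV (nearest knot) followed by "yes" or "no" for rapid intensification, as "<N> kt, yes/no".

V₁: ΔP = 6, V ≈ 6.26 × 6^0.639 ≈ 19.67 kt.
V₂: ΔP = 53, V ≈ 6.26 × 53^0.639 ≈ 79.14 kt.
ΔV over 36 h = 59.47 kt → 24 h equivalent = 59.47 × 24/36 ≈ 39.65 kt.
40 kt ≥ 30 kt ⇒ rapid intensification.

40 kt, yes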